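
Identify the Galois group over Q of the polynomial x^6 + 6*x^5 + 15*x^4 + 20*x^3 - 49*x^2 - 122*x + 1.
6T11: S_4 x C_2

The polynomial f is an irreducible sextic over Q, so G = Gal(f/Q) is one of the 16 transitive subgroups 6T1, ..., 6T16 of S_6. The discriminant of f is -3603718079512576, which is not a perfect square, so G is not contained in A_6. The transitive groups of degree 6 not contained in A_6 are: C_6 (6T1, order 6), S_3 (6T2, order 6), D_6 (6T3, order 12), C_3 x S_3 (6T5, order 18), A_4 x C_2 (6T6, order 24), S_4 (6T8, order 24), S_3 x S_3 (6T9, order 36), S_4 x C_2 (6T11, order 48), (S_3 x S_3) : C_2 (6T13, order 72), PGL(2,5) (6T14, order 120), S_6 (6T16, order 720). By Dedekind's theorem, for a prime p not dividing disc(f) the degrees of the irreducible factors of f mod p form the cycle type of an element of G. Factoring f modulo the 67 such primes p <= 347 (skipping 2, 229, which divide the discriminant), each new pattern first appears at: mod 3: f = (x^6 + 2x^3 + 2x^2 + x + 1), pattern 6; mod 5: f = (x^3 + 2x^2 + 4x + 4)(x^3 + 4x^2 + 3x + 4), pattern 3+3; mod 7: f = (x + 4)(x + 5)(x^4 + 4x^3 + x^2 + x + 6), pattern 4+1+1; mod 13: f = (x^2 + 2x + 8)(x^4 + 4x^3 + 12x^2 + 3x + 5), pattern 4+2; mod 23: f = (x^2 + 2x + 3)(x^2 + 12x + 14)(x^2 + 15x + 17), pattern 2+2+2; mod 29: f = (x + 10)(x + 21)(x^2 + 27)(x^2 + 4x + 2), pattern 2+2+1+1; mod 193: f = (x + 6)(x + 13)(x + 89)(x + 106)(x + 182)(x + 189), pattern 1+1+1+1+1+1; mod 347: f = (x + 7)(x + 46)(x + 303)(x + 342)(x^2 + 2x + 327), pattern 2+1+1+1+1. No other pattern occurs in this range, so the set of observed cycle types is {6, 3+3, 4+1+1, 4+2, 2+2+2, 2+2+1+1, 1+1+1+1+1+1, 2+1+1+1+1}. The candidates containing elements of all these cycle types are S_4 x C_2 (6T11) of order 48, S_6 (6T16) of order 720; the others are excluded. The observed types are precisely the cycle types that occur in S_4 x C_2 (6T11). Each of the other remaining candidates has further cycle types, and by the Chebotarev density theorem the matching factorization patterns would occur for a proportion of primes equal to their share of the group: S_6 (6T16) additionally contains elements of type 5+1, 3+2+1, 3+1+1+1 (304 of its 720 elements, about 42% of primes). None of the 67 primes tested shows any such pattern (for each of these groups the chance of that is below 10^-4), which rules them out. Hence G = S_4 x C_2 (6T11), of order 48.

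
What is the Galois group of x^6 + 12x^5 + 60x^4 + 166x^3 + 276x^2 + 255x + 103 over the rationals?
The polynomial f is an irreducible sextic over Q, so G = Gal(f/Q) is one of the 16 transitive subgroups 6T1, ..., 6T16 of S_6. The discriminant of f is -6604217307, which is not a perfect square, so G is not contained in A_6. The transitive groups of degree 6 not contained in A_6 are: C_6 (6T1, order 6), S_3 (6T2, order 6), D_6 (6T3, order 12), C_3 x S_3 (6T5, order 18), A_4 x C_2 (6T6, order 24), S_4 (6T8, order 24), S_3 x S_3 (6T9, order 36), S_4 x C_2 (6T11, order 48), (S_3 x S_3) : C_2 (6T13, order 72), PGL(2,5) (6T14, order 120), S_6 (6T16, order 720). By Dedekind's theorem, for a prime p not dividing disc(f) the degrees of the irreducible factors of f mod p form the cycle type of an element of G. Factoring f modulo the 28 such primes p <= 127 (skipping 3, 17, 43, which divide the discriminant), each new pattern first appears at: mod 2: f = (x^6 + x + 1), pattern 6; mod 7: f = (x + 1)(x^2 + 4)(x^3 + 4x^2 + 3x + 3), pattern 3+2+1; mod 11: f = (x^2 + 4x + 8)(x^4 + 8x^3 + 9x^2 + 6), pattern 4+2; mod 13: f = (x + 3)(x + 6)(x^2 + 7x + 7)(x^2 + 9x + 10), pattern 2+2+1+1; mod 61: f = (x + 24)(x + 47)(x + 49)(x + 59)(x^2 + 16x + 27), pattern 2+1+1+1+1; mod 97: f = (x + 26)(x + 52)(x + 96)(x^3 + 32x^2 + 8x + 1), pattern 3+1+1+1; mod 113: f = (x^2 + 7x + 109)(x^2 + 8x + 112)(x^2 + 110x + 54), pattern 2+2+2; mod 127: f = (x^3 + 45x^2 + 98x + 91)(x^3 + 94x^2 + 50x + 43), pattern 3+3. No other pattern occurs in this range, so the set of observed cycle types is {6, 3+2+1, 4+2, 2+2+1+1, 2+1+1+1+1, 3+1+1+1, 2+2+2, 3+3}. The candidates containing elements of all these cycle types are (S_3 x S_3) : C_2 (6T13) of order 72, S_6 (6T16) of order 720; the others are excluded. The observed types are precisely the cycle types that occur in (S_3 x S_3) : C_2 (6T13) (apart from the identity). Each of the other remaining candidates has further cycle types, and by the Chebotarev density theorem the matching factorization patterns would occur for a proportion of primes equal to their share of the group: S_6 (6T16) additionally contains elements of type 5+1, 4+1+1 (234 of its 720 elements, about 32% of primes). None of the 28 primes tested shows any such pattern (for each of these groups the chance of that is below 10^-4), which rules them out. Hence G = (S_3 x S_3) : C_2 (6T13), of order 72.

(S_3 x S_3) : C_2 (order 72)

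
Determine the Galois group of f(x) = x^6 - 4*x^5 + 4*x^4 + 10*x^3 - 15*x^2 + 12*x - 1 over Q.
The polynomial f is an irreducible sextic over Q, so G = Gal(f/Q) is one of the 16 transitive subgroups 6T1, ..., 6T16 of S_6. The discriminant of f is 13191900736 = 114856^2, a perfect square, so G is contained in A_6. The transitive groups of degree 6 contained in A_6 are: A_4 (6T4, order 12), S_4 (6T7, order 24), (C_3 x C_3) : C_4 (6T10, order 36), PSL(2,5) (6T12, order 60), A_6 (6T15, order 360). By Dedekind's theorem, for a prime p not dividing disc(f) the degrees of the irreducible factors of f mod p form the cycle type of an element of G. Factoring f modulo the 33 such primes p <= 149 (skipping 2, 7, which divide the discriminant), each new pattern first appears at: mod 3: f = (x^3 + 2x + 1)(x^3 + 2x^2 + 2x + 2), pattern 3+3; mod 13: f = (x + 2)(x + 6)(x^2 + 4x + 2)(x^2 + 10x + 7), pattern 2+2+1+1. No other pattern occurs in this range, so the set of observed cycle types is {3+3, 2+2+1+1}. The candidates containing elements of all these cycle types are A_4 (6T4) of order 12, S_4 (6T7) of order 24, (C_3 x C_3) : C_4 (6T10) of order 36, PSL(2,5) (6T12) of order 60, A_6 (6T15) of order 360; the others are excluded. The observed types are precisely the cycle types that occur in A_4 (6T4) (apart from the identity). Each of the other remaining candidates has further cycle types, and by the Chebotarev density theorem the matching factorization patterns would occur for a proportion of primes equal to their share of the group: S_4 (6T7) additionally contains elements of type 4+2 (6 of its 24 elements, about 25% of primes); (C_3 x C_3) : C_4 (6T10) additionally contains elements of type 4+2, 3+1+1+1 (22 of its 36 elements, about 61% of primes); PSL(2,5) (6T12) additionally contains elements of type 5+1 (24 of its 60 elements, about 40% of primes); A_6 (6T15) additionally contains elements of type 5+1, 4+2, 3+1+1+1 (274 of its 360 elements, about 76% of primes). None of the 33 primes tested shows any such pattern (for each of these groups the chance of that is below 10^-4), which rules them out. Hence G = A_4 (6T4), of order 12.

A_4 (also written A4)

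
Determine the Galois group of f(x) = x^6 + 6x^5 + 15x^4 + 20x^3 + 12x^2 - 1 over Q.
A_4 x C_2

The polynomial f is an irreducible sextic over Q, so G = Gal(f/Q) is one of the 16 transitive subgroups 6T1, ..., 6T16 of S_6. The discriminant of f is -419904, which is not a perfect square, so G is not contained in A_6. The transitive groups of degree 6 not contained in A_6 are: C_6 (6T1, order 6), S_3 (6T2, order 6), D_6 (6T3, order 12), C_3 x S_3 (6T5, order 18), A_4 x C_2 (6T6, order 24), S_4 (6T8, order 24), S_3 x S_3 (6T9, order 36), S_4 x C_2 (6T11, order 48), (S_3 x S_3) : C_2 (6T13, order 72), PGL(2,5) (6T14, order 120), S_6 (6T16, order 720). By Dedekind's theorem, for a prime p not dividing disc(f) the degrees of the irreducible factors of f mod p form the cycle type of an element of G. Factoring f modulo the 33 such primes p <= 149 (skipping 2, 3, which divide the discriminant), each new pattern first appears at: mod 5: f = (x^3 + 4x + 3)(x^3 + x^2 + x + 3), pattern 3+3; mod 7: f = (x^6 + 6x^5 + x^4 + 6x^3 + 5x^2 + 6), pattern 6; mod 17: f = (x + 9)(x + 10)(x^2 + 2x + 4)(x^2 + 2x + 11), pattern 2+2+1+1; mod 19: f = (x + 4)(x + 9)(x + 12)(x + 17)(x^2 + 2x + 17), pattern 2+1+1+1+1; mod 71: f = (x^2 + 2x + 17)(x^2 + 2x + 26)(x^2 + 2x + 31), pattern 2+2+2. No other pattern occurs in this range, so the set of observed cycle types is {3+3, 6, 2+2+1+1, 2+1+1+1+1, 2+2+2}. The candidates containing elements of all these cycle types are A_4 x C_2 (6T6) of order 24, S_4 x C_2 (6T11) of order 48, (S_3 x S_3) : C_2 (6T13) of order 72, S_6 (6T16) of order 720; the others are excluded. The observed types are precisely the cycle types that occur in A_4 x C_2 (6T6) (apart from the identity). Each of the other remaining candidates has further cycle types, and by the Chebotarev density theorem the matching factorization patterns would occur for a proportion of primes equal to their share of the group: S_4 x C_2 (6T11) additionally contains elements of type 4+2, 4+1+1 (12 of its 48 elements, about 25% of primes); (S_3 x S_3) : C_2 (6T13) additionally contains elements of type 4+2, 3+2+1, 3+1+1+1 (34 of its 72 elements, about 47% of primes); S_6 (6T16) additionally contains elements of type 5+1, 4+2, 4+1+1, 3+2+1, 3+1+1+1 (484 of its 720 elements, about 67% of primes). None of the 33 primes tested shows any such pattern (for each of these groups the chance of that is below 10^-4), which rules them out. Hence G = A_4 x C_2 (6T6), of order 24.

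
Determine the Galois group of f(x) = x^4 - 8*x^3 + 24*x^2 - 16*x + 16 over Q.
The polynomial is an irreducible quartic over Q and its discriminant is 6619136, which is not a perfect square, so the Galois group is not contained in A_4. The resolvent cubic y^3 - 24*y^2 + 64*y + 256 is irreducible over Q. An irreducible resolvent with non-square discriminant gives S_4.

4T5: S_4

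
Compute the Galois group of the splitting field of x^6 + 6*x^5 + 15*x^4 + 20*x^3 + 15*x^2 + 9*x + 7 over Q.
6T13: (S_3 x S_3) : C_2

The polynomial f is an irreducible sextic over Q, so G = Gal(f/Q) is one of the 16 transitive subgroups 6T1, ..., 6T16 of S_6. The discriminant of f is -9059283, which is not a perfect square, so G is not contained in A_6. The transitive groups of degree 6 not contained in A_6 are: C_6 (6T1, order 6), S_3 (6T2, order 6), D_6 (6T3, order 12), C_3 x S_3 (6T5, order 18), A_4 x C_2 (6T6, order 24), S_4 (6T8, order 24), S_3 x S_3 (6T9, order 36), S_4 x C_2 (6T11, order 48), (S_3 x S_3) : C_2 (6T13, order 72), PGL(2,5) (6T14, order 120), S_6 (6T16, order 720). By Dedekind's theorem, for a prime p not dividing disc(f) the degrees of the irreducible factors of f mod p form the cycle type of an element of G. Factoring f modulo the 28 such primes p <= 127 (skipping 3, 17, 43, which divide the discriminant), each new pattern first appears at: mod 2: f = (x^6 + x^4 + x^2 + x + 1), pattern 6; mod 7: f = (x)(x^2 + 5x + 3)(x^3 + x^2 + 3), pattern 3+2+1; mod 11: f = (x^2 + 4x + 5)(x^4 + 2x^3 + 2x^2 + 2x + 8), pattern 4+2; mod 13: f = (x + 6)(x + 11)(x^2 + 3x + 5)(x^2 + 12x + 4), pattern 2+2+1+1; mod 61: f = (x + 3)(x + 5)(x + 11)(x + 22)(x^2 + 26x + 14), pattern 2+1+1+1+1; mod 97: f = (x + 11)(x + 13)(x + 50)(x^3 + 29x^2 + 18x + 24), pattern 3+1+1+1; mod 113: f = (x^2 + 6x + 15)(x^2 + 47x + 38)(x^2 + 66x + 24), pattern 2+2+2; mod 127: f = (x^3 + 42x^2 + 99x + 37)(x^3 + 91x^2 + 31x + 86), pattern 3+3. No other pattern occurs in this range, so the set of observed cycle types is {6, 3+2+1, 4+2, 2+2+1+1, 2+1+1+1+1, 3+1+1+1, 2+2+2, 3+3}. The candidates containing elements of all these cycle types are (S_3 x S_3) : C_2 (6T13) of order 72, S_6 (6T16) of order 720; the others are excluded. The observed types are precisely the cycle types that occur in (S_3 x S_3) : C_2 (6T13) (apart from the identity). Each of the other remaining candidates has further cycle types, and by the Chebotarev density theorem the matching factorization patterns would occur for a proportion of primes equal to their share of the group: S_6 (6T16) additionally contains elements of type 5+1, 4+1+1 (234 of its 720 elements, about 32% of primes). None of the 28 primes tested shows any such pattern (for each of these groups the chance of that is below 10^-4), which rules them out. Hence G = (S_3 x S_3) : C_2 (6T13), of order 72.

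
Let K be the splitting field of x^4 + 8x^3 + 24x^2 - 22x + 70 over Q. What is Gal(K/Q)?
S_4 (also written S4)

The polynomial is an irreducible quartic over Q and its discriminant is 858808656, which is not a perfect square, so the Galois group is not contained in A_4. The resolvent cubic y^3 - 24*y^2 - 456*y + 1756 is irreducible over Q. An irreducible resolvent with non-square discriminant gives S_4.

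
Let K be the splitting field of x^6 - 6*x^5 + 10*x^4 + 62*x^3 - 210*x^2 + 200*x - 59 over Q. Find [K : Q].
The degree of the splitting field over Q equals the order of the Galois group, so first determine the group. The polynomial f is an irreducible sextic over Q, so G = Gal(f/Q) is one of the 16 transitive subgroups 6T1, ..., 6T16 of S_6. The discriminant of f is -252691209157696, which is not a perfect square, so G is not contained in A_6. The transitive groups of degree 6 not contained in A_6 are: C_6 (6T1, order 6), S_3 (6T2, order 6), D_6 (6T3, order 12), C_3 x S_3 (6T5, order 18), A_4 x C_2 (6T6, order 24), S_4 (6T8, order 24), S_3 x S_3 (6T9, order 36), S_4 x C_2 (6T11, order 48), (S_3 x S_3) : C_2 (6T13, order 72), PGL(2,5) (6T14, order 120), S_6 (6T16, order 720). By Dedekind's theorem, for a prime p not dividing disc(f) the degrees of the irreducible factors of f mod p form the cycle type of an element of G. Factoring f modulo the 67 such primes p <= 347 (skipping 2, 229, which divide the discriminant), each new pattern first appears at: mod 3: f = (x^6 + x^4 + 2x^3 + 2x + 1), pattern 6; mod 5: f = (x^3 + x + 4)(x^3 + 4x^2 + 4x + 4), pattern 3+3; mod 7: f = (x + 2)(x + 4)(x^4 + 2x^3 + 4x^2 + x + 4), pattern 4+1+1; mod 13: f = (x^2 + x + 5)(x^4 + 6x^3 + 12x^2 + 7x + 9), pattern 4+2; mod 23: f = (x^2 + 3x + 21)(x^2 + 17x + 10)(x^2 + 20x + 11), pattern 2+2+2; mod 29: f = (x + 26)(x + 27)(x^2 + 5x + 18)(x^2 + 23x + 11), pattern 2+2+1+1; mod 193: f = (x + 12)(x + 45)(x + 58)(x + 62)(x + 76)(x + 127), pattern 1+1+1+1+1+1; mod 347: f = (x + 35)(x + 228)(x + 262)(x + 328)(x^2 + 182x + 280), pattern 2+1+1+1+1. No other pattern occurs in this range, so the set of observed cycle types is {6, 3+3, 4+1+1, 4+2, 2+2+2, 2+2+1+1, 1+1+1+1+1+1, 2+1+1+1+1}. The candidates containing elements of all these cycle types are S_4 x C_2 (6T11) of order 48, S_6 (6T16) of order 720; the others are excluded. The observed types are precisely the cycle types that occur in S_4 x C_2 (6T11). Each of the other remaining candidates has further cycle types, and by the Chebotarev density theorem the matching factorization patterns would occur for a proportion of primes equal to their share of the group: S_6 (6T16) additionally contains elements of type 5+1, 3+2+1, 3+1+1+1 (304 of its 720 elements, about 42% of primes). None of the 67 primes tested shows any such pattern (for each of these groups the chance of that is below 10^-4), which rules them out. Hence G = S_4 x C_2 (6T11), of order 48. The Galois group S_4 x C_2 (6T11) has order 48, so the splitting field has degree 48 over Q.

48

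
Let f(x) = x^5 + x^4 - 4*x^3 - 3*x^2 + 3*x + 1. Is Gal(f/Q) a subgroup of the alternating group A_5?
Yes

The polynomial is irreducible of degree 5 over Q. Its discriminant is 14641 = 121^2, a perfect square. A Galois group lies in the alternating group exactly when the discriminant is a square in Q, so the Galois group (C_5) is contained in A_5.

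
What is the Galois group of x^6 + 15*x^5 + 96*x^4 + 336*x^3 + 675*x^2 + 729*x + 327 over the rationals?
C_6 (order 6)

The polynomial f is an irreducible sextic over Q, so G = Gal(f/Q) is one of the 16 transitive subgroups 6T1, ..., 6T16 of S_6. The discriminant of f is -26946027, which is not a perfect square, so G is not contained in A_6. The transitive groups of degree 6 not contained in A_6 are: C_6 (6T1, order 6), S_3 (6T2, order 6), D_6 (6T3, order 12), C_3 x S_3 (6T5, order 18), A_4 x C_2 (6T6, order 24), S_4 (6T8, order 24), S_3 x S_3 (6T9, order 36), S_4 x C_2 (6T11, order 48), (S_3 x S_3) : C_2 (6T13, order 72), PGL(2,5) (6T14, order 120), S_6 (6T16, order 720). By Dedekind's theorem, for a prime p not dividing disc(f) the degrees of the irreducible factors of f mod p form the cycle type of an element of G. Factoring f modulo the 37 such primes p <= 167 (skipping 3, 37, which divide the discriminant), each new pattern first appears at: mod 2: f = (x^6 + x^5 + x^2 + x + 1), pattern 6; mod 7: f = (x^3 + 3)(x^3 + x^2 + 5x + 4), pattern 3+3; mod 17: f = (x^2 + 8x + 10)(x^2 + 9x + 6)(x^2 + 15x + 8), pattern 2+2+2; mod 19: f = (x + 1)(x + 4)(x + 6)(x + 9)(x + 16)(x + 17), pattern 1+1+1+1+1+1. No other pattern occurs in this range, so the set of observed cycle types is {6, 3+3, 2+2+2, 1+1+1+1+1+1}. The candidates containing elements of all these cycle types are C_6 (6T1) of order 6, D_6 (6T3) of order 12, C_3 x S_3 (6T5) of order 18, A_4 x C_2 (6T6) of order 24, S_3 x S_3 (6T9) of order 36, S_4 x C_2 (6T11) of order 48, (S_3 x S_3) : C_2 (6T13) of order 72, PGL(2,5) (6T14) of order 120, S_6 (6T16) of order 720; the others are excluded. The observed types are precisely the cycle types that occur in C_6 (6T1). Each of the other remaining candidates has further cycle types, and by the Chebotarev density theorem the matching factorization patterns would occur for a proportion of primes equal to their share of the group: D_6 (6T3) additionally contains elements of type 2+2+1+1 (3 of its 12 elements, about 25% of primes); C_3 x S_3 (6T5) additionally contains elements of type 3+1+1+1 (4 of its 18 elements, about 22% of primes); A_4 x C_2 (6T6) additionally contains elements of type 2+2+1+1, 2+1+1+1+1 (6 of its 24 elements, about 25% of primes); S_3 x S_3 (6T9) additionally contains elements of type 3+1+1+1, 2+2+1+1 (13 of its 36 elements, about 36% of primes); S_4 x C_2 (6T11) additionally contains elements of type 4+2, 4+1+1, 2+2+1+1, 2+1+1+1+1 (24 of its 48 elements, about 50% of primes); (S_3 x S_3) : C_2 (6T13) additionally contains elements of type 4+2, 3+2+1, 3+1+1+1, 2+2+1+1, 2+1+1+1+1 (49 of its 72 elements, about 68% of primes); PGL(2,5) (6T14) additionally contains elements of type 5+1, 4+1+1, 2+2+1+1 (69 of its 120 elements, about 58% of primes); S_6 (6T16) additionally contains elements of type 5+1, 4+2, 4+1+1, 3+2+1, 3+1+1+1, 2+2+1+1, 2+1+1+1+1 (544 of its 720 elements, about 76% of primes). None of the 37 primes tested shows any such pattern (for each of these groups the chance of that is below 10^-4), which rules them out. Hence G = C_6 (6T1), of order 6.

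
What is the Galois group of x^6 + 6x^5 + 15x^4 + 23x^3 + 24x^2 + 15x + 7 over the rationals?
6T5: C_3 x S_3

The polynomial f is an irreducible sextic over Q, so G = Gal(f/Q) is one of the 16 transitive subgroups 6T1, ..., 6T16 of S_6. The discriminant of f is -177147, which is not a perfect square, so G is not contained in A_6. The transitive groups of degree 6 not contained in A_6 are: C_6 (6T1, order 6), S_3 (6T2, order 6), D_6 (6T3, order 12), C_3 x S_3 (6T5, order 18), A_4 x C_2 (6T6, order 24), S_4 (6T8, order 24), S_3 x S_3 (6T9, order 36), S_4 x C_2 (6T11, order 48), (S_3 x S_3) : C_2 (6T13, order 72), PGL(2,5) (6T14, order 120), S_6 (6T16, order 720). By Dedekind's theorem, for a prime p not dividing disc(f) the degrees of the irreducible factors of f mod p form the cycle type of an element of G. Factoring f modulo the 33 such primes p <= 139 (skipping 3, which divides the discriminant), each new pattern first appears at: mod 2: f = (x^6 + x^4 + x^3 + x + 1), pattern 6; mod 7: f = (x)(x + 4)(x + 6)(x^3 + 3x^2 + 3x + 5), pattern 3+1+1+1; mod 17: f = (x^2 + x + 7)(x^2 + 7x + 13)(x^2 + 15x + 4), pattern 2+2+2; mod 19: f = (x^3 + 3x^2 + 3x + 10)(x^3 + 3x^2 + 3x + 14), pattern 3+3; mod 73: f = (x + 43)(x + 44)(x + 45)(x + 52)(x + 53)(x + 61), pattern 1+1+1+1+1+1. No other pattern occurs in this range, so the set of observed cycle types is {6, 3+1+1+1, 2+2+2, 3+3, 1+1+1+1+1+1}. The candidates containing elements of all these cycle types are C_3 x S_3 (6T5) of order 18, S_3 x S_3 (6T9) of order 36, (S_3 x S_3) : C_2 (6T13) of order 72, S_6 (6T16) of order 720; the others are excluded. The observed types are precisely the cycle types that occur in C_3 x S_3 (6T5). Each of the other remaining candidates has further cycle types, and by the Chebotarev density theorem the matching factorization patterns would occur for a proportion of primes equal to their share of the group: S_3 x S_3 (6T9) additionally contains elements of type 2+2+1+1 (9 of its 36 elements, about 25% of primes); (S_3 x S_3) : C_2 (6T13) additionally contains elements of type 4+2, 3+2+1, 2+2+1+1, 2+1+1+1+1 (45 of its 72 elements, about 62% of primes); S_6 (6T16) additionally contains elements of type 5+1, 4+2, 4+1+1, 3+2+1, 2+2+1+1, 2+1+1+1+1 (504 of its 720 elements, about 70% of primes). None of the 33 primes tested shows any such pattern (for each of these groups the chance of that is below 10^-4), which rules them out. Hence G = C_3 x S_3 (6T5), of order 18.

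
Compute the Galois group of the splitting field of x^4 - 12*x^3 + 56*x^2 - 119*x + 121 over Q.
The polynomial is an irreducible quartic over Q and its discriminant is 3693541, which is not a perfect square, so the Galois group is not contained in A_4. The resolvent cubic y^3 - 56*y^2 + 944*y - 4481 is irreducible over Q. An irreducible resolvent with non-square discriminant gives S_4.

S_4 (also written S4)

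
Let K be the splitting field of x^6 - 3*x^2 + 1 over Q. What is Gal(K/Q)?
A_4 x C_2

The polynomial f is an irreducible sextic over Q, so G = Gal(f/Q) is one of the 16 transitive subgroups 6T1, ..., 6T16 of S_6. The discriminant of f is -419904, which is not a perfect square, so G is not contained in A_6. The transitive groups of degree 6 not contained in A_6 are: C_6 (6T1, order 6), S_3 (6T2, order 6), D_6 (6T3, order 12), C_3 x S_3 (6T5, order 18), A_4 x C_2 (6T6, order 24), S_4 (6T8, order 24), S_3 x S_3 (6T9, order 36), S_4 x C_2 (6T11, order 48), (S_3 x S_3) : C_2 (6T13, order 72), PGL(2,5) (6T14, order 120), S_6 (6T16, order 720). By Dedekind's theorem, for a prime p not dividing disc(f) the degrees of the irreducible factors of f mod p form the cycle type of an element of G. Factoring f modulo the 33 such primes p <= 149 (skipping 2, 3, which divide the discriminant), each new pattern first appears at: mod 5: f = (x^3 + 2x^2 + 2x + 3)(x^3 + 3x^2 + 2x + 2), pattern 3+3; mod 7: f = (x^6 + 4x^2 + 1), pattern 6; mod 17: f = (x + 8)(x + 9)(x^2 + 3)(x^2 + 10), pattern 2+2+1+1; mod 19: f = (x + 3)(x + 8)(x + 11)(x + 16)(x^2 + 16), pattern 2+1+1+1+1; mod 71: f = (x^2 + 16)(x^2 + 25)(x^2 + 30), pattern 2+2+2. No other pattern occurs in this range, so the set of observed cycle types is {3+3, 6, 2+2+1+1, 2+1+1+1+1, 2+2+2}. The candidates containing elements of all these cycle types are A_4 x C_2 (6T6) of order 24, S_4 x C_2 (6T11) of order 48, (S_3 x S_3) : C_2 (6T13) of order 72, S_6 (6T16) of order 720; the others are excluded. The observed types are precisely the cycle types that occur in A_4 x C_2 (6T6) (apart from the identity). Each of the other remaining candidates has further cycle types, and by the Chebotarev density theorem the matching factorization patterns would occur for a proportion of primes equal to their share of the group: S_4 x C_2 (6T11) additionally contains elements of type 4+2, 4+1+1 (12 of its 48 elements, about 25% of primes); (S_3 x S_3) : C_2 (6T13) additionally contains elements of type 4+2, 3+2+1, 3+1+1+1 (34 of its 72 elements, about 47% of primes); S_6 (6T16) additionally contains elements of type 5+1, 4+2, 4+1+1, 3+2+1, 3+1+1+1 (484 of its 720 elements, about 67% of primes). None of the 33 primes tested shows any such pattern (for each of these groups the chance of that is below 10^-4), which rules them out. Hence G = A_4 x C_2 (6T6), of order 24.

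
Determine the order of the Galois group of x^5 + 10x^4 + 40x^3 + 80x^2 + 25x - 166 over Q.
60

The degree of the splitting field over Q equals the order of the Galois group, so first determine the group. The polynomial f is an irreducible quintic over Q, so G = Gal(f/Q) is a transitive subgroup of S_5: one of C_5 (5T1, order 5), D_5 (5T2, order 10), F_20 (5T3, order 20), A_5 (5T4, order 60) or S_5 (5T5, order 120). The discriminant of f is 58564000000 = 242000^2, a perfect square, so G is contained in A_5. The transitive groups of degree 5 contained in A_5 are: C_5 (5T1, order 5), D_5 (5T2, order 10), A_5 (5T4, order 60). By Dedekind's theorem, for a prime p not dividing disc(f) the degrees of the irreducible factors of f mod p form the cycle type of an element of G. Factoring f modulo the 3 such primes p <= 13 (skipping 2, 5, 11, which divide the discriminant), each new pattern first appears at: mod 3: f = (x^5 + x^4 + x^3 + 2x^2 + x + 2), pattern 5; mod 13: f = (x + 7)(x + 9)(x^3 + 7x^2 + 8x + 5), pattern 3+1+1. No other pattern occurs in this range, so the set of observed cycle types is {5, 3+1+1}. Among the candidates above, the only group containing elements of all these cycle types is A_5 (5T4) — each of C_5 (5T1), D_5 (5T2) lacks at least one of them. Hence G = A_5 (5T4), of order 60. The Galois group A_5 (5T4) has order 60, so the splitting field has degree 60 over Q.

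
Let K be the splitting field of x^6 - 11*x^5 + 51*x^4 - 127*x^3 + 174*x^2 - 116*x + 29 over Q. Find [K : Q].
36

The degree of the splitting field over Q equals the order of the Galois group, so first determine the group. The polynomial f is an irreducible sextic over Q, so G = Gal(f/Q) is one of the 16 transitive subgroups 6T1, ..., 6T16 of S_6. The discriminant of f is 525625 = 725^2, a perfect square, so G is contained in A_6. The transitive groups of degree 6 contained in A_6 are: A_4 (6T4, order 12), S_4 (6T7, order 24), (C_3 x C_3) : C_4 (6T10, order 36), PSL(2,5) (6T12, order 60), A_6 (6T15, order 360). By Dedekind's theorem, for a prime p not dividing disc(f) the degrees of the irreducible factors of f mod p form the cycle type of an element of G. Factoring f modulo the 19 such primes p <= 73 (skipping 5, 29, which divide the discriminant), each new pattern first appears at: mod 2: f = (x^2 + x + 1)(x^4 + x + 1), pattern 4+2; mod 11: f = (x^3 + 2x^2 + 7x + 2)(x^3 + 9x^2 + 4x + 9), pattern 3+3; mod 19: f = (x + 9)(x + 10)(x^2 + 1)(x^2 + 8x + 17), pattern 2+2+1+1; mod 61: f = (x + 26)(x + 33)(x + 40)(x^3 + 12x^2 + 37x + 12), pattern 3+1+1+1. No other pattern occurs in this range, so the set of observed cycle types is {4+2, 3+3, 2+2+1+1, 3+1+1+1}. The candidates containing elements of all these cycle types are (C_3 x C_3) : C_4 (6T10) of order 36, A_6 (6T15) of order 360; the others are excluded. The observed types are precisely the cycle types that occur in (C_3 x C_3) : C_4 (6T10) (apart from the identity). Each of the other remaining candidates has further cycle types, and by the Chebotarev density theorem the matching factorization patterns would occur for a proportion of primes equal to their share of the group: A_6 (6T15) additionally contains elements of type 5+1 (144 of its 360 elements, about 40% of primes). None of the 19 primes tested shows any such pattern (for each of these groups the chance of that is below 10^-4), which rules them out. Hence G = (C_3 x C_3) : C_4 (6T10), of order 36. The Galois group (C_3 x C_3) : C_4 (6T10) has order 36, so the splitting field has degree 36 over Q.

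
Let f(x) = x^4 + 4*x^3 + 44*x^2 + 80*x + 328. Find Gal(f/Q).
The polynomial is an irreducible quartic over Q and its discriminant is 383533056 = 19584^2, a perfect square, so the Galois group is contained in A_4. The resolvent cubic y^3 - 44*y^2 - 992*y + 46080 splits completely over Q, which gives the Klein four-group V_4.

V_4 (order 4)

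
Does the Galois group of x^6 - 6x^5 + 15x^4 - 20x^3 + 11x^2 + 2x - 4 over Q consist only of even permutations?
Yes

The polynomial is irreducible of degree 6 over Q. Its discriminant is 3356224 = 1832^2, a perfect square. A Galois group lies in the alternating group exactly when the discriminant is a square in Q, so the Galois group (S_4) is contained in A_6.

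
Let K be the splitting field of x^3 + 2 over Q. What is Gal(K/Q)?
S_3 (order 6)

The polynomial is an irreducible cubic over Q and its discriminant is -108, which is not a perfect square. For an irreducible cubic, a non-square discriminant gives Galois group S_3.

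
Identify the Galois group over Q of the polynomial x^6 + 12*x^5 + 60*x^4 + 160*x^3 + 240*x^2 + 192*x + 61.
The polynomial f is an irreducible sextic over Q, so G = Gal(f/Q) is one of the 16 transitive subgroups 6T1, ..., 6T16 of S_6. The discriminant of f is 11337408, which is not a perfect square, so G is not contained in A_6. The transitive groups of degree 6 not contained in A_6 are: C_6 (6T1, order 6), S_3 (6T2, order 6), D_6 (6T3, order 12), C_3 x S_3 (6T5, order 18), A_4 x C_2 (6T6, order 24), S_4 (6T8, order 24), S_3 x S_3 (6T9, order 36), S_4 x C_2 (6T11, order 48), (S_3 x S_3) : C_2 (6T13, order 72), PGL(2,5) (6T14, order 120), S_6 (6T16, order 720). By Dedekind's theorem, for a prime p not dividing disc(f) the degrees of the irreducible factors of f mod p form the cycle type of an element of G. Factoring f modulo the 79 such primes p <= 419 (skipping 2, 3, which divide the discriminant), each new pattern first appears at: mod 5: f = (x^2 + x + 1)(x^2 + 2x + 3)(x^2 + 4x + 2), pattern 2+2+2; mod 7: f = (x^6 + 5x^5 + 4x^4 + 6x^3 + 2x^2 + 3x + 5), pattern 6; mod 11: f = (x + 5)(x + 10)(x^2 + x + 7)(x^2 + 7x + 8), pattern 2+2+1+1; mod 13: f = (x^3 + 6x^2 + 12x + 4)(x^3 + 6x^2 + 12x + 12), pattern 3+3; mod 61: f = (x)(x + 4)(x + 28)(x + 30)(x + 35)(x + 37), pattern 1+1+1+1+1+1. No other pattern occurs in this range, so the set of observed cycle types is {2+2+2, 6, 2+2+1+1, 3+3, 1+1+1+1+1+1}. The candidates containing elements of all these cycle types are D_6 (6T3) of order 12, A_4 x C_2 (6T6) of order 24, S_3 x S_3 (6T9) of order 36, S_4 x C_2 (6T11) of order 48, (S_3 x S_3) : C_2 (6T13) of order 72, PGL(2,5) (6T14) of order 120, S_6 (6T16) of order 720; the others are excluded. The observed types are precisely the cycle types that occur in D_6 (6T3). Each of the other remaining candidates has further cycle types, and by the Chebotarev density theorem the matching factorization patterns would occur for a proportion of primes equal to their share of the group: A_4 x C_2 (6T6) additionally contains elements of type 2+1+1+1+1 (3 of its 24 elements, about 12% of primes); S_3 x S_3 (6T9) additionally contains elements of type 3+1+1+1 (4 of its 36 elements, about 11% of primes); S_4 x C_2 (6T11) additionally contains elements of type 4+2, 4+1+1, 2+1+1+1+1 (15 of its 48 elements, about 31% of primes); (S_3 x S_3) : C_2 (6T13) additionally contains elements of type 4+2, 3+2+1, 3+1+1+1, 2+1+1+1+1 (40 of its 72 elements, about 56% of primes); PGL(2,5) (6T14) additionally contains elements of type 5+1, 4+1+1 (54 of its 120 elements, about 45% of primes); S_6 (6T16) additionally contains elements of type 5+1, 4+2, 4+1+1, 3+2+1, 3+1+1+1, 2+1+1+1+1 (499 of its 720 elements, about 69% of primes). None of the 79 primes tested shows any such pattern (for each of these groups the chance of that is below 10^-4), which rules them out. Hence G = D_6 (6T3), of order 12.

D_6 (order 12)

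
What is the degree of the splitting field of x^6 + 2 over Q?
The degree of the splitting field over Q equals the order of the Galois group, so first determine the group. The polynomial f is an irreducible sextic over Q, so G = Gal(f/Q) is one of the 16 transitive subgroups 6T1, ..., 6T16 of S_6. The discriminant of f is -1492992, which is not a perfect square, so G is not contained in A_6. The transitive groups of degree 6 not contained in A_6 are: C_6 (6T1, order 6), S_3 (6T2, order 6), D_6 (6T3, order 12), C_3 x S_3 (6T5, order 18), A_4 x C_2 (6T6, order 24), S_4 (6T8, order 24), S_3 x S_3 (6T9, order 36), S_4 x C_2 (6T11, order 48), (S_3 x S_3) : C_2 (6T13, order 72), PGL(2,5) (6T14, order 120), S_6 (6T16, order 720). By Dedekind's theorem, for a prime p not dividing disc(f) the degrees of the irreducible factors of f mod p form the cycle type of an element of G. Factoring f modulo the 79 such primes p <= 419 (skipping 2, 3, which divide the discriminant), each new pattern first appears at: mod 5: f = (x^2 + 3)(x^2 + 2x + 3)(x^2 + 3x + 3), pattern 2+2+2; mod 7: f = (x^6 + 2), pattern 6; mod 11: f = (x + 2)(x + 9)(x^2 + 2x + 4)(x^2 + 9x + 4), pattern 2+2+1+1; mod 19: f = (x^3 + 6)(x^3 + 13), pattern 3+3; mod 43: f = (x + 3)(x + 18)(x + 21)(x + 22)(x + 25)(x + 40), pattern 1+1+1+1+1+1. No other pattern occurs in this range, so the set of observed cycle types is {2+2+2, 6, 2+2+1+1, 3+3, 1+1+1+1+1+1}. The candidates containing elements of all these cycle types are D_6 (6T3) of order 12, A_4 x C_2 (6T6) of order 24, S_3 x S_3 (6T9) of order 36, S_4 x C_2 (6T11) of order 48, (S_3 x S_3) : C_2 (6T13) of order 72, PGL(2,5) (6T14) of order 120, S_6 (6T16) of order 720; the others are excluded. The observed types are precisely the cycle types that occur in D_6 (6T3). Each of the other remaining candidates has further cycle types, and by the Chebotarev density theorem the matching factorization patterns would occur for a proportion of primes equal to their share of the group: A_4 x C_2 (6T6) additionally contains elements of type 2+1+1+1+1 (3 of its 24 elements, about 12% of primes); S_3 x S_3 (6T9) additionally contains elements of type 3+1+1+1 (4 of its 36 elements, about 11% of primes); S_4 x C_2 (6T11) additionally contains elements of type 4+2, 4+1+1, 2+1+1+1+1 (15 of its 48 elements, about 31% of primes); (S_3 x S_3) : C_2 (6T13) additionally contains elements of type 4+2, 3+2+1, 3+1+1+1, 2+1+1+1+1 (40 of its 72 elements, about 56% of primes); PGL(2,5) (6T14) additionally contains elements of type 5+1, 4+1+1 (54 of its 120 elements, about 45% of primes); S_6 (6T16) additionally contains elements of type 5+1, 4+2, 4+1+1, 3+2+1, 3+1+1+1, 2+1+1+1+1 (499 of its 720 elements, about 69% of primes). None of the 79 primes tested shows any such pattern (for each of these groups the chance of that is below 10^-4), which rules them out. Hence G = D_6 (6T3), of order 12. The Galois group D_6 (6T3) has order 12, so the splitting field has degree 12 over Q.

12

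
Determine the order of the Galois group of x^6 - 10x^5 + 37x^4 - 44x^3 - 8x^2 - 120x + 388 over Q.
The degree of the splitting field over Q equals the order of the Galois group, so first determine the group. The polynomial f is an irreducible sextic over Q, so G = Gal(f/Q) is one of the 16 transitive subgroups 6T1, ..., 6T16 of S_6. The discriminant of f is -3767550835949568, which is not a perfect square, so G is not contained in A_6. The transitive groups of degree 6 not contained in A_6 are: C_6 (6T1, order 6), S_3 (6T2, order 6), D_6 (6T3, order 12), C_3 x S_3 (6T5, order 18), A_4 x C_2 (6T6, order 24), S_4 (6T8, order 24), S_3 x S_3 (6T9, order 36), S_4 x C_2 (6T11, order 48), (S_3 x S_3) : C_2 (6T13, order 72), PGL(2,5) (6T14, order 120), S_6 (6T16, order 720). By Dedekind's theorem, for a prime p not dividing disc(f) the degrees of the irreducible factors of f mod p form the cycle type of an element of G. Factoring f modulo the 27 such primes p <= 113 (skipping 2, 3, 41, which divide the discriminant), each new pattern first appears at: mod 5: f = (x + 3)(x^2 + 2x + 3)(x^3 + 3x + 2), pattern 3+2+1; mod 7: f = (x^2 + 6x + 6)(x^4 + 5x^3 + x^2 + 4x + 4), pattern 4+2; mod 17: f = (x^3 + 12x^2 + 13x + 4)(x^3 + 12x^2 + 16x + 12), pattern 3+3; mod 19: f = (x^2 + 4x + 8)(x^2 + 9x + 17)(x^2 + 15x + 9), pattern 2+2+2; mod 31: f = (x^6 + 21x^5 + 6x^4 + 18x^3 + 23x^2 + 4x + 16), pattern 6; mod 37: f = (x + 1)(x + 2)(x^2 + 30x + 21)(x^2 + 31x + 11), pattern 2+2+1+1; mod 61: f = (x + 25)(x + 32)(x + 60)(x^3 + 56x^2 + x + 23), pattern 3+1+1+1; mod 113: f = (x + 9)(x + 29)(x + 30)(x + 70)(x^2 + 78x + 62), pattern 2+1+1+1+1. No other pattern occurs in this range, so the set of observed cycle types is {3+2+1, 4+2, 3+3, 2+2+2, 6, 2+2+1+1, 3+1+1+1, 2+1+1+1+1}. The candidates containing elements of all these cycle types are (S_3 x S_3) : C_2 (6T13) of order 72, S_6 (6T16) of order 720; the others are excluded. The observed types are precisely the cycle types that occur in (S_3 x S_3) : C_2 (6T13) (apart from the identity). Each of the other remaining candidates has further cycle types, and by the Chebotarev density theorem the matching factorization patterns would occur for a proportion of primes equal to their share of the group: S_6 (6T16) additionally contains elements of type 5+1, 4+1+1 (234 of its 720 elements, about 32% of primes). None of the 27 primes tested shows any such pattern (for each of these groups the chance of that is below 10^-4), which rules them out. Hence G = (S_3 x S_3) : C_2 (6T13), of order 72. The Galois group (S_3 x S_3) : C_2 (6T13) has order 72, so the splitting field has degree 72 over Q.

72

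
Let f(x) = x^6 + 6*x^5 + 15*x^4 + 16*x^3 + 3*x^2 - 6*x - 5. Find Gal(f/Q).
S_3 x S_3, the direct product S_3 x S_3 in its degree-6 action

The polynomial f is an irreducible sextic over Q, so G = Gal(f/Q) is one of the 16 transitive subgroups 6T1, ..., 6T16 of S_6. The discriminant of f is 40310784, which is not a perfect square, so G is not contained in A_6. The transitive groups of degree 6 not contained in A_6 are: C_6 (6T1, order 6), S_3 (6T2, order 6), D_6 (6T3, order 12), C_3 x S_3 (6T5, order 18), A_4 x C_2 (6T6, order 24), S_4 (6T8, order 24), S_3 x S_3 (6T9, order 36), S_4 x C_2 (6T11, order 48), (S_3 x S_3) : C_2 (6T13, order 72), PGL(2,5) (6T14, order 120), S_6 (6T16, order 720). By Dedekind's theorem, for a prime p not dividing disc(f) the degrees of the irreducible factors of f mod p form the cycle type of an element of G. Factoring f modulo the 14 such primes p <= 53 (skipping 2, 3, which divide the discriminant), each new pattern first appears at: mod 5: f = (x)(x + 4)(x^2 + 3x + 3)(x^2 + 4x + 2), pattern 2+2+1+1; mod 7: f = (x^6 + 6x^5 + x^4 + 2x^3 + 3x^2 + x + 2), pattern 6; mod 19: f = (x + 11)(x + 14)(x + 16)(x^3 + 3x^2 + 3x + 4), pattern 3+1+1+1; mod 31: f = (x^2 + 10)(x^2 + 14x + 6)(x^2 + 23x + 18), pattern 2+2+2; mod 43: f = (x^3 + 3x^2 + 3x + 6)(x^3 + 3x^2 + 3x + 35), pattern 3+3. No other pattern occurs in this range, so the set of observed cycle types is {2+2+1+1, 6, 3+1+1+1, 2+2+2, 3+3}. The candidates containing elements of all these cycle types are S_3 x S_3 (6T9) of order 36, (S_3 x S_3) : C_2 (6T13) of order 72, S_6 (6T16) of order 720; the others are excluded. The observed types are precisely the cycle types that occur in S_3 x S_3 (6T9) (apart from the identity). Each of the other remaining candidates has further cycle types, and by the Chebotarev density theorem the matching factorization patterns would occur for a proportion of primes equal to their share of the group: (S_3 x S_3) : C_2 (6T13) additionally contains elements of type 4+2, 3+2+1, 2+1+1+1+1 (36 of its 72 elements, about 50% of primes); S_6 (6T16) additionally contains elements of type 5+1, 4+2, 4+1+1, 3+2+1, 2+1+1+1+1 (459 of its 720 elements, about 64% of primes). None of the 14 primes tested shows any such pattern (for each of these groups the chance of that is below 10^-4), which rules them out. Hence G = S_3 x S_3 (6T9), of order 36.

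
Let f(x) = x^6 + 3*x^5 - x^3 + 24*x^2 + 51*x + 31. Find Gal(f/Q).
S_3, S_3 acting on 6 points

The polynomial f is an irreducible sextic over Q, so G = Gal(f/Q) is one of the 16 transitive subgroups 6T1, ..., 6T16 of S_6. The discriminant of f is -67744512, which is not a perfect square, so G is not contained in A_6. The transitive groups of degree 6 not contained in A_6 are: C_6 (6T1, order 6), S_3 (6T2, order 6), D_6 (6T3, order 12), C_3 x S_3 (6T5, order 18), A_4 x C_2 (6T6, order 24), S_4 (6T8, order 24), S_3 x S_3 (6T9, order 36), S_4 x C_2 (6T11, order 48), (S_3 x S_3) : C_2 (6T13, order 72), PGL(2,5) (6T14, order 120), S_6 (6T16, order 720). By Dedekind's theorem, for a prime p not dividing disc(f) the degrees of the irreducible factors of f mod p form the cycle type of an element of G. Factoring f modulo the 23 such primes p <= 101 (skipping 2, 3, 11, which divide the discriminant), each new pattern first appears at: mod 5: f = (x^2 + 2)(x^2 + x + 2)(x^2 + 2x + 4), pattern 2+2+2; mod 7: f = (x^3 + 4x^2 + 4x + 6)(x^3 + 6x^2 + 4), pattern 3+3; mod 31: f = (x)(x + 14)(x + 15)(x + 17)(x + 24)(x + 26), pattern 1+1+1+1+1+1. No other pattern occurs in this range, so the set of observed cycle types is {2+2+2, 3+3, 1+1+1+1+1+1}. The candidates containing elements of all these cycle types are C_6 (6T1) of order 6, S_3 (6T2) of order 6, D_6 (6T3) of order 12, C_3 x S_3 (6T5) of order 18, A_4 x C_2 (6T6) of order 24, S_4 (6T8) of order 24, S_3 x S_3 (6T9) of order 36, S_4 x C_2 (6T11) of order 48, (S_3 x S_3) : C_2 (6T13) of order 72, PGL(2,5) (6T14) of order 120, S_6 (6T16) of order 720; the others are excluded. The observed types are precisely the cycle types that occur in S_3 (6T2). Each of the other remaining candidates has further cycle types, and by the Chebotarev density theorem the matching factorization patterns would occur for a proportion of primes equal to their share of the group: C_6 (6T1) additionally contains elements of type 6 (2 of its 6 elements, about 33% of primes); D_6 (6T3) additionally contains elements of type 6, 2+2+1+1 (5 of its 12 elements, about 42% of primes); C_3 x S_3 (6T5) additionally contains elements of type 6, 3+1+1+1 (10 of its 18 elements, about 56% of primes); A_4 x C_2 (6T6) additionally contains elements of type 6, 2+2+1+1, 2+1+1+1+1 (14 of its 24 elements, about 58% of primes); S_4 (6T8) additionally contains elements of type 4+1+1, 2+2+1+1 (9 of its 24 elements, about 38% of primes); S_3 x S_3 (6T9) additionally contains elements of type 6, 3+1+1+1, 2+2+1+1 (25 of its 36 elements, about 69% of primes); S_4 x C_2 (6T11) additionally contains elements of type 6, 4+2, 4+1+1, 2+2+1+1, 2+1+1+1+1 (32 of its 48 elements, about 67% of primes); (S_3 x S_3) : C_2 (6T13) additionally contains elements of type 6, 4+2, 3+2+1, 3+1+1+1, 2+2+1+1, 2+1+1+1+1 (61 of its 72 elements, about 85% of primes); PGL(2,5) (6T14) additionally contains elements of type 6, 5+1, 4+1+1, 2+2+1+1 (89 of its 120 elements, about 74% of primes); S_6 (6T16) additionally contains elements of type 6, 5+1, 4+2, 4+1+1, 3+2+1, 3+1+1+1, 2+2+1+1, 2+1+1+1+1 (664 of its 720 elements, about 92% of primes). None of the 23 primes tested shows any such pattern (for each of these groups the chance of that is below 10^-4), which rules them out. Hence G = S_3 (6T2), of order 6.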